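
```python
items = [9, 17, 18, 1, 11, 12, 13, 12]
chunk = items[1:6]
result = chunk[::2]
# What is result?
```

items has length 8. The slice items[1:6] selects indices [1, 2, 3, 4, 5] (1->17, 2->18, 3->1, 4->11, 5->12), giving [17, 18, 1, 11, 12]. So chunk = [17, 18, 1, 11, 12]. chunk has length 5. The slice chunk[::2] selects indices [0, 2, 4] (0->17, 2->1, 4->12), giving [17, 1, 12].

[17, 1, 12]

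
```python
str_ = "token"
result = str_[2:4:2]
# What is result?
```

str_ has length 5. The slice str_[2:4:2] selects indices [2] (2->'k'), giving 'k'.

'k'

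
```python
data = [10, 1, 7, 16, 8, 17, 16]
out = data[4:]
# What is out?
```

data has length 7. The slice data[4:] selects indices [4, 5, 6] (4->8, 5->17, 6->16), giving [8, 17, 16].

[8, 17, 16]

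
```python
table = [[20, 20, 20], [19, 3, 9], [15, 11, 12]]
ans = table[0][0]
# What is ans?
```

table[0] = [20, 20, 20]. Taking column 0 of that row yields 20.

20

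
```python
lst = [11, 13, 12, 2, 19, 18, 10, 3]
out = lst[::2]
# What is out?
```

lst has length 8. The slice lst[::2] selects indices [0, 2, 4, 6] (0->11, 2->12, 4->19, 6->10), giving [11, 12, 19, 10].

[11, 12, 19, 10]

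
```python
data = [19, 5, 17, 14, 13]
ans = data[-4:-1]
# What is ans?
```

data has length 5. The slice data[-4:-1] selects indices [1, 2, 3] (1->5, 2->17, 3->14), giving [5, 17, 14].

[5, 17, 14]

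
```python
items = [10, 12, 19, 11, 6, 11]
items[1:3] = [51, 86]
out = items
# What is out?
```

items starts as [10, 12, 19, 11, 6, 11] (length 6). The slice items[1:3] covers indices [1, 2] with values [12, 19]. Replacing that slice with [51, 86] (same length) produces [10, 51, 86, 11, 6, 11].

[10, 51, 86, 11, 6, 11]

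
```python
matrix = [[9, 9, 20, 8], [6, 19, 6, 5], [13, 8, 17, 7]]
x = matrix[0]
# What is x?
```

matrix has 3 rows. Row 0 is [9, 9, 20, 8].

[9, 9, 20, 8]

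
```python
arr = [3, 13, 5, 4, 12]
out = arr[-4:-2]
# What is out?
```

arr has length 5. The slice arr[-4:-2] selects indices [1, 2] (1->13, 2->5), giving [13, 5].

[13, 5]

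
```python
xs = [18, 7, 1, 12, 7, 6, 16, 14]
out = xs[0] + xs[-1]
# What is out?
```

xs has length 8. xs[0] = 18.
xs has length 8. Negative index -1 maps to positive index 8 + (-1) = 7. xs[7] = 14.
Sum: 18 + 14 = 32.

32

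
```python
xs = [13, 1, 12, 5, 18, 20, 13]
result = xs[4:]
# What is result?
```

xs has length 7. The slice xs[4:] selects indices [4, 5, 6] (4->18, 5->20, 6->13), giving [18, 20, 13].

[18, 20, 13]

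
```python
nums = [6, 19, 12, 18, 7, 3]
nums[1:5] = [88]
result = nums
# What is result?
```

nums starts as [6, 19, 12, 18, 7, 3] (length 6). The slice nums[1:5] covers indices [1, 2, 3, 4] with values [19, 12, 18, 7]. Replacing that slice with [88] (different length) produces [6, 88, 3].

[6, 88, 3]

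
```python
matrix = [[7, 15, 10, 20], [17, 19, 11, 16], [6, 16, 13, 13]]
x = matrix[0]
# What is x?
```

matrix has 3 rows. Row 0 is [7, 15, 10, 20].

[7, 15, 10, 20]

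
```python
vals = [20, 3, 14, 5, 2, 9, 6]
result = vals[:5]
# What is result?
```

vals has length 7. The slice vals[:5] selects indices [0, 1, 2, 3, 4] (0->20, 1->3, 2->14, 3->5, 4->2), giving [20, 3, 14, 5, 2].

[20, 3, 14, 5, 2]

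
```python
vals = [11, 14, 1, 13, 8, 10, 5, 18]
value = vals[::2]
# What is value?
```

vals has length 8. The slice vals[::2] selects indices [0, 2, 4, 6] (0->11, 2->1, 4->8, 6->5), giving [11, 1, 8, 5].

[11, 1, 8, 5]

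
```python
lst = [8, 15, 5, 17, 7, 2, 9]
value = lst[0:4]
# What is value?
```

lst has length 7. The slice lst[0:4] selects indices [0, 1, 2, 3] (0->8, 1->15, 2->5, 3->17), giving [8, 15, 5, 17].

[8, 15, 5, 17]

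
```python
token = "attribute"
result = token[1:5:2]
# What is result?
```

token has length 9. The slice token[1:5:2] selects indices [1, 3] (1->'t', 3->'r'), giving 'tr'.

'tr'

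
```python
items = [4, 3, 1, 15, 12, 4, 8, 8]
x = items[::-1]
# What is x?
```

items has length 8. The slice items[::-1] selects indices [7, 6, 5, 4, 3, 2, 1, 0] (7->8, 6->8, 5->4, 4->12, 3->15, 2->1, 1->3, 0->4), giving [8, 8, 4, 12, 15, 1, 3, 4].

[8, 8, 4, 12, 15, 1, 3, 4]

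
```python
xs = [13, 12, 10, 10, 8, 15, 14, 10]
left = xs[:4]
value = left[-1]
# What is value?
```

xs has length 8. The slice xs[:4] selects indices [0, 1, 2, 3] (0->13, 1->12, 2->10, 3->10), giving [13, 12, 10, 10]. So left = [13, 12, 10, 10]. Then left[-1] = 10.

10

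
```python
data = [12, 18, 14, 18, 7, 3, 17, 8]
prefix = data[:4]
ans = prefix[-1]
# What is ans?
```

data has length 8. The slice data[:4] selects indices [0, 1, 2, 3] (0->12, 1->18, 2->14, 3->18), giving [12, 18, 14, 18]. So prefix = [12, 18, 14, 18]. Then prefix[-1] = 18.

18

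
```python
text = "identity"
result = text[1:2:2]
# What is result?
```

text has length 8. The slice text[1:2:2] selects indices [1] (1->'d'), giving 'd'.

'd'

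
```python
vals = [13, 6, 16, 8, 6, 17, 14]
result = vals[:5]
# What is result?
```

vals has length 7. The slice vals[:5] selects indices [0, 1, 2, 3, 4] (0->13, 1->6, 2->16, 3->8, 4->6), giving [13, 6, 16, 8, 6].

[13, 6, 16, 8, 6]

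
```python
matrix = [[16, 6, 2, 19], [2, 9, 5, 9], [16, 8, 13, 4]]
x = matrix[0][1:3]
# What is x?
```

matrix[0] = [16, 6, 2, 19]. matrix[0] has length 4. The slice matrix[0][1:3] selects indices [1, 2] (1->6, 2->2), giving [6, 2].

[6, 2]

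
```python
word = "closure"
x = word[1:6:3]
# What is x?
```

word has length 7. The slice word[1:6:3] selects indices [1, 4] (1->'l', 4->'u'), giving 'lu'.

'lu'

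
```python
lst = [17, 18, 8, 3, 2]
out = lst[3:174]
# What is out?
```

lst has length 5. The slice lst[3:174] selects indices [3, 4] (3->3, 4->2), giving [3, 2].

[3, 2]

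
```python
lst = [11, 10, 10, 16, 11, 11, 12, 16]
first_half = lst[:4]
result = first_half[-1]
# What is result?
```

lst has length 8. The slice lst[:4] selects indices [0, 1, 2, 3] (0->11, 1->10, 2->10, 3->16), giving [11, 10, 10, 16]. So first_half = [11, 10, 10, 16]. Then first_half[-1] = 16.

16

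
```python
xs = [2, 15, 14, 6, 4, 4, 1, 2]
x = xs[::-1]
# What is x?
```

xs has length 8. The slice xs[::-1] selects indices [7, 6, 5, 4, 3, 2, 1, 0] (7->2, 6->1, 5->4, 4->4, 3->6, 2->14, 1->15, 0->2), giving [2, 1, 4, 4, 6, 14, 15, 2].

[2, 1, 4, 4, 6, 14, 15, 2]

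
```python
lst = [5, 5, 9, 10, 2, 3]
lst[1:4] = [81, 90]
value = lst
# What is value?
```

lst starts as [5, 5, 9, 10, 2, 3] (length 6). The slice lst[1:4] covers indices [1, 2, 3] with values [5, 9, 10]. Replacing that slice with [81, 90] (different length) produces [5, 81, 90, 2, 3].

[5, 81, 90, 2, 3]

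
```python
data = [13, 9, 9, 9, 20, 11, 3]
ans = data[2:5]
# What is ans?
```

data has length 7. The slice data[2:5] selects indices [2, 3, 4] (2->9, 3->9, 4->20), giving [9, 9, 20].

[9, 9, 20]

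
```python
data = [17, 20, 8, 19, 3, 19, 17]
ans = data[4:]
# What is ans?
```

data has length 7. The slice data[4:] selects indices [4, 5, 6] (4->3, 5->19, 6->17), giving [3, 19, 17].

[3, 19, 17]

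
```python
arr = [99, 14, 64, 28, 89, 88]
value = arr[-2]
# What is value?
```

arr has length 6. Negative index -2 maps to positive index 6 + (-2) = 4. arr[4] = 89.

89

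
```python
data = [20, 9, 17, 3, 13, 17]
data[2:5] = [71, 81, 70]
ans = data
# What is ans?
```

data starts as [20, 9, 17, 3, 13, 17] (length 6). The slice data[2:5] covers indices [2, 3, 4] with values [17, 3, 13]. Replacing that slice with [71, 81, 70] (same length) produces [20, 9, 71, 81, 70, 17].

[20, 9, 71, 81, 70, 17]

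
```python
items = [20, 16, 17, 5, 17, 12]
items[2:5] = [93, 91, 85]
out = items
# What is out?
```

items starts as [20, 16, 17, 5, 17, 12] (length 6). The slice items[2:5] covers indices [2, 3, 4] with values [17, 5, 17]. Replacing that slice with [93, 91, 85] (same length) produces [20, 16, 93, 91, 85, 12].

[20, 16, 93, 91, 85, 12]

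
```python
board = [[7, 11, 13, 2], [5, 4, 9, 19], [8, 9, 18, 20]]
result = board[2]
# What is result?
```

board has 3 rows. Row 2 is [8, 9, 18, 20].

[8, 9, 18, 20]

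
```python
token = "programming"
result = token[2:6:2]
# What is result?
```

token has length 11. The slice token[2:6:2] selects indices [2, 4] (2->'o', 4->'r'), giving 'or'.

'or'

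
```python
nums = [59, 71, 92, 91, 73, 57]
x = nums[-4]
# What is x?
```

nums has length 6. Negative index -4 maps to positive index 6 + (-4) = 2. nums[2] = 92.

92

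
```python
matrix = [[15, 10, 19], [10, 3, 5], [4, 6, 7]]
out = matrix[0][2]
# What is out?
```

matrix[0] = [15, 10, 19]. Taking column 2 of that row yields 19.

19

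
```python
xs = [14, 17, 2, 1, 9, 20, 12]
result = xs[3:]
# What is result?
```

xs has length 7. The slice xs[3:] selects indices [3, 4, 5, 6] (3->1, 4->9, 5->20, 6->12), giving [1, 9, 20, 12].

[1, 9, 20, 12]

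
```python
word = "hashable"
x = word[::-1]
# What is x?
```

word has length 8. The slice word[::-1] selects indices [7, 6, 5, 4, 3, 2, 1, 0] (7->'e', 6->'l', 5->'b', 4->'a', 3->'h', 2->'s', 1->'a', 0->'h'), giving 'elbahsah'.

'elbahsah'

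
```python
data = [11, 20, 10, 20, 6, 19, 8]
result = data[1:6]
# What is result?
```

data has length 7. The slice data[1:6] selects indices [1, 2, 3, 4, 5] (1->20, 2->10, 3->20, 4->6, 5->19), giving [20, 10, 20, 6, 19].

[20, 10, 20, 6, 19]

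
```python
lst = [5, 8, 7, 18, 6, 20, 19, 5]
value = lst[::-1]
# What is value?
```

lst has length 8. The slice lst[::-1] selects indices [7, 6, 5, 4, 3, 2, 1, 0] (7->5, 6->19, 5->20, 4->6, 3->18, 2->7, 1->8, 0->5), giving [5, 19, 20, 6, 18, 7, 8, 5].

[5, 19, 20, 6, 18, 7, 8, 5]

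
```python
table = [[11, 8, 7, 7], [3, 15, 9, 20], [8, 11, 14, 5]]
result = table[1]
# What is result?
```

table has 3 rows. Row 1 is [3, 15, 9, 20].

[3, 15, 9, 20]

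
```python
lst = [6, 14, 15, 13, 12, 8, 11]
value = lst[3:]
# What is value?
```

lst has length 7. The slice lst[3:] selects indices [3, 4, 5, 6] (3->13, 4->12, 5->8, 6->11), giving [13, 12, 8, 11].

[13, 12, 8, 11]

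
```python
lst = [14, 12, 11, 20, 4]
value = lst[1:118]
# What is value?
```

lst has length 5. The slice lst[1:118] selects indices [1, 2, 3, 4] (1->12, 2->11, 3->20, 4->4), giving [12, 11, 20, 4].

[12, 11, 20, 4]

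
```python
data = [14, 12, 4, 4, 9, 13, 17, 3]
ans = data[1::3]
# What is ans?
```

data has length 8. The slice data[1::3] selects indices [1, 4, 7] (1->12, 4->9, 7->3), giving [12, 9, 3].

[12, 9, 3]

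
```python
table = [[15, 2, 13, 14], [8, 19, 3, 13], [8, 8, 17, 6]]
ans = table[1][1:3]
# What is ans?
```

table[1] = [8, 19, 3, 13]. table[1] has length 4. The slice table[1][1:3] selects indices [1, 2] (1->19, 2->3), giving [19, 3].

[19, 3]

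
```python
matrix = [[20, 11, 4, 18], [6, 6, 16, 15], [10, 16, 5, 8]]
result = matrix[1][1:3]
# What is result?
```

matrix[1] = [6, 6, 16, 15]. matrix[1] has length 4. The slice matrix[1][1:3] selects indices [1, 2] (1->6, 2->16), giving [6, 16].

[6, 16]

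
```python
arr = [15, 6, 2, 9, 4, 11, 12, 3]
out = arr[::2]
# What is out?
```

arr has length 8. The slice arr[::2] selects indices [0, 2, 4, 6] (0->15, 2->2, 4->4, 6->12), giving [15, 2, 4, 12].

[15, 2, 4, 12]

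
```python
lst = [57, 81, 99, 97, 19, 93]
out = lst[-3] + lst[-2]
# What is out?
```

lst has length 6. Negative index -3 maps to positive index 6 + (-3) = 3. lst[3] = 97.
lst has length 6. Negative index -2 maps to positive index 6 + (-2) = 4. lst[4] = 19.
Sum: 97 + 19 = 116.

116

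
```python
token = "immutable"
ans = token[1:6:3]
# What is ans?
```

token has length 9. The slice token[1:6:3] selects indices [1, 4] (1->'m', 4->'t'), giving 'mt'.

'mt'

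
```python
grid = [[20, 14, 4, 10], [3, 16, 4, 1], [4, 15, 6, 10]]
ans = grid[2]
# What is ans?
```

grid has 3 rows. Row 2 is [4, 15, 6, 10].

[4, 15, 6, 10]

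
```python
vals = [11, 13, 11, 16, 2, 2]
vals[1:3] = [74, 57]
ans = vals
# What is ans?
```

vals starts as [11, 13, 11, 16, 2, 2] (length 6). The slice vals[1:3] covers indices [1, 2] with values [13, 11]. Replacing that slice with [74, 57] (same length) produces [11, 74, 57, 16, 2, 2].

[11, 74, 57, 16, 2, 2]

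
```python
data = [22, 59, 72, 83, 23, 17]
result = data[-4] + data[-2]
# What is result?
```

data has length 6. Negative index -4 maps to positive index 6 + (-4) = 2. data[2] = 72.
data has length 6. Negative index -2 maps to positive index 6 + (-2) = 4. data[4] = 23.
Sum: 72 + 23 = 95.

95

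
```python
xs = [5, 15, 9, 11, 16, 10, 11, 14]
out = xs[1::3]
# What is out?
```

xs has length 8. The slice xs[1::3] selects indices [1, 4, 7] (1->15, 4->16, 7->14), giving [15, 16, 14].

[15, 16, 14]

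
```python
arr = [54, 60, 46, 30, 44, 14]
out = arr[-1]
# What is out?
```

arr has length 6. Negative index -1 maps to positive index 6 + (-1) = 5. arr[5] = 14.

14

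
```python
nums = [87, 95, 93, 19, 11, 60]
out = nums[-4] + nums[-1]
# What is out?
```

nums has length 6. Negative index -4 maps to positive index 6 + (-4) = 2. nums[2] = 93.
nums has length 6. Negative index -1 maps to positive index 6 + (-1) = 5. nums[5] = 60.
Sum: 93 + 60 = 153.

153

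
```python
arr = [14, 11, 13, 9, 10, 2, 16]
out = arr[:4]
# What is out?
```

arr has length 7. The slice arr[:4] selects indices [0, 1, 2, 3] (0->14, 1->11, 2->13, 3->9), giving [14, 11, 13, 9].

[14, 11, 13, 9]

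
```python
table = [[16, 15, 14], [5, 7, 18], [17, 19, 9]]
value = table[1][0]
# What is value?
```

table[1] = [5, 7, 18]. Taking column 0 of that row yields 5.

5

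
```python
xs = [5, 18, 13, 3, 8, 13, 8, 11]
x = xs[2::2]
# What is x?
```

xs has length 8. The slice xs[2::2] selects indices [2, 4, 6] (2->13, 4->8, 6->8), giving [13, 8, 8].

[13, 8, 8]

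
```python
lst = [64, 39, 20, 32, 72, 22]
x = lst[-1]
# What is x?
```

lst has length 6. Negative index -1 maps to positive index 6 + (-1) = 5. lst[5] = 22.

22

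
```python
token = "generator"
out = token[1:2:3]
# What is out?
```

token has length 9. The slice token[1:2:3] selects indices [1] (1->'e'), giving 'e'.

'e'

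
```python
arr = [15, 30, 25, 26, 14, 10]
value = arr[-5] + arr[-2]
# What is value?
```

arr has length 6. Negative index -5 maps to positive index 6 + (-5) = 1. arr[1] = 30.
arr has length 6. Negative index -2 maps to positive index 6 + (-2) = 4. arr[4] = 14.
Sum: 30 + 14 = 44.

44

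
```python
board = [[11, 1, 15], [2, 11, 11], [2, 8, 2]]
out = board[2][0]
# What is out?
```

board[2] = [2, 8, 2]. Taking column 0 of that row yields 2.

2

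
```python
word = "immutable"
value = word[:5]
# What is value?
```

word has length 9. The slice word[:5] selects indices [0, 1, 2, 3, 4] (0->'i', 1->'m', 2->'m', 3->'u', 4->'t'), giving 'immut'.

'immut'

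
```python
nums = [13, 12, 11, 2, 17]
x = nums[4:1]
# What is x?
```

nums has length 5. The slice nums[4:1] resolves to an empty index range, so the result is [].

[]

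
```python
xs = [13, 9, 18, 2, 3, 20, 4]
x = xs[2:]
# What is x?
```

xs has length 7. The slice xs[2:] selects indices [2, 3, 4, 5, 6] (2->18, 3->2, 4->3, 5->20, 6->4), giving [18, 2, 3, 20, 4].

[18, 2, 3, 20, 4]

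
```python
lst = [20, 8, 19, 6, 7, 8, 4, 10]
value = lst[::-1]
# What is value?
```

lst has length 8. The slice lst[::-1] selects indices [7, 6, 5, 4, 3, 2, 1, 0] (7->10, 6->4, 5->8, 4->7, 3->6, 2->19, 1->8, 0->20), giving [10, 4, 8, 7, 6, 19, 8, 20].

[10, 4, 8, 7, 6, 19, 8, 20]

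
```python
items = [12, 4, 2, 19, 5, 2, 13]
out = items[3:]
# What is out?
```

items has length 7. The slice items[3:] selects indices [3, 4, 5, 6] (3->19, 4->5, 5->2, 6->13), giving [19, 5, 2, 13].

[19, 5, 2, 13]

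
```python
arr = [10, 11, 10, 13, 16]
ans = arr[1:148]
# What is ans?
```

arr has length 5. The slice arr[1:148] selects indices [1, 2, 3, 4] (1->11, 2->10, 3->13, 4->16), giving [11, 10, 13, 16].

[11, 10, 13, 16]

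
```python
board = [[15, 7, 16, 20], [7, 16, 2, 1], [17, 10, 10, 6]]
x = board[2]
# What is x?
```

board has 3 rows. Row 2 is [17, 10, 10, 6].

[17, 10, 10, 6]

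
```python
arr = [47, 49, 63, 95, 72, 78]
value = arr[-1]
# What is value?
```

arr has length 6. Negative index -1 maps to positive index 6 + (-1) = 5. arr[5] = 78.

78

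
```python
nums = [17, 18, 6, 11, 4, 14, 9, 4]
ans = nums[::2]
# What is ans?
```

nums has length 8. The slice nums[::2] selects indices [0, 2, 4, 6] (0->17, 2->6, 4->4, 6->9), giving [17, 6, 4, 9].

[17, 6, 4, 9]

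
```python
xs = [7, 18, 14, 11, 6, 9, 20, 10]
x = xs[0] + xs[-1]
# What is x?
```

xs has length 8. xs[0] = 7.
xs has length 8. Negative index -1 maps to positive index 8 + (-1) = 7. xs[7] = 10.
Sum: 7 + 10 = 17.

17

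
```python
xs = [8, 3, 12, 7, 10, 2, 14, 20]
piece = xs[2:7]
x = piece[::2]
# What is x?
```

xs has length 8. The slice xs[2:7] selects indices [2, 3, 4, 5, 6] (2->12, 3->7, 4->10, 5->2, 6->14), giving [12, 7, 10, 2, 14]. So piece = [12, 7, 10, 2, 14]. piece has length 5. The slice piece[::2] selects indices [0, 2, 4] (0->12, 2->10, 4->14), giving [12, 10, 14].

[12, 10, 14]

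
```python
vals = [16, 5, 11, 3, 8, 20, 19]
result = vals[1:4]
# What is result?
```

vals has length 7. The slice vals[1:4] selects indices [1, 2, 3] (1->5, 2->11, 3->3), giving [5, 11, 3].

[5, 11, 3]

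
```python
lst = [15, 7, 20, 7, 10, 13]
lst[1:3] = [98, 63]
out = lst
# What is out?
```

lst starts as [15, 7, 20, 7, 10, 13] (length 6). The slice lst[1:3] covers indices [1, 2] with values [7, 20]. Replacing that slice with [98, 63] (same length) produces [15, 98, 63, 7, 10, 13].

[15, 98, 63, 7, 10, 13]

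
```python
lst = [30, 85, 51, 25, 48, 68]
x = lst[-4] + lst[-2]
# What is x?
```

lst has length 6. Negative index -4 maps to positive index 6 + (-4) = 2. lst[2] = 51.
lst has length 6. Negative index -2 maps to positive index 6 + (-2) = 4. lst[4] = 48.
Sum: 51 + 48 = 99.

99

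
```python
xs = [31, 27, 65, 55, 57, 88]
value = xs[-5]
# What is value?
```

xs has length 6. Negative index -5 maps to positive index 6 + (-5) = 1. xs[1] = 27.

27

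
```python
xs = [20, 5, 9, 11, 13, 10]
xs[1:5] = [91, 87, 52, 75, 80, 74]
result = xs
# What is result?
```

xs starts as [20, 5, 9, 11, 13, 10] (length 6). The slice xs[1:5] covers indices [1, 2, 3, 4] with values [5, 9, 11, 13]. Replacing that slice with [91, 87, 52, 75, 80, 74] (different length) produces [20, 91, 87, 52, 75, 80, 74, 10].

[20, 91, 87, 52, 75, 80, 74, 10]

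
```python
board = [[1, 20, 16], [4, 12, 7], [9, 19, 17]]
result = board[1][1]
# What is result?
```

board[1] = [4, 12, 7]. Taking column 1 of that row yields 12.

12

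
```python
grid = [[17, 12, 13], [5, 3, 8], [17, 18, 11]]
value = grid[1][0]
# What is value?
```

grid[1] = [5, 3, 8]. Taking column 0 of that row yields 5.

5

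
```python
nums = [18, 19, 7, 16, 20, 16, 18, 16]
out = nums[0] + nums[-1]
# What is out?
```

nums has length 8. nums[0] = 18.
nums has length 8. Negative index -1 maps to positive index 8 + (-1) = 7. nums[7] = 16.
Sum: 18 + 16 = 34.

34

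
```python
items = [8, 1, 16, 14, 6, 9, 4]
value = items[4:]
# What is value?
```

items has length 7. The slice items[4:] selects indices [4, 5, 6] (4->6, 5->9, 6->4), giving [6, 9, 4].

[6, 9, 4]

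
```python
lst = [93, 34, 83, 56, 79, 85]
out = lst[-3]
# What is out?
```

lst has length 6. Negative index -3 maps to positive index 6 + (-3) = 3. lst[3] = 56.

56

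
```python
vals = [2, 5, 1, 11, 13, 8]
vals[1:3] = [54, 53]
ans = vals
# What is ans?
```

vals starts as [2, 5, 1, 11, 13, 8] (length 6). The slice vals[1:3] covers indices [1, 2] with values [5, 1]. Replacing that slice with [54, 53] (same length) produces [2, 54, 53, 11, 13, 8].

[2, 54, 53, 11, 13, 8]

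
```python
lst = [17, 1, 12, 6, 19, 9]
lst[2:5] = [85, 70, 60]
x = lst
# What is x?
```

lst starts as [17, 1, 12, 6, 19, 9] (length 6). The slice lst[2:5] covers indices [2, 3, 4] with values [12, 6, 19]. Replacing that slice with [85, 70, 60] (same length) produces [17, 1, 85, 70, 60, 9].

[17, 1, 85, 70, 60, 9]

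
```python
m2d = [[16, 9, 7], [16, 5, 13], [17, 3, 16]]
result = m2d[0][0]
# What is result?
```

m2d[0] = [16, 9, 7]. Taking column 0 of that row yields 16.

16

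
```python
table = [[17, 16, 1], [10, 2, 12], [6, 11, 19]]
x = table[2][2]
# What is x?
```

table[2] = [6, 11, 19]. Taking column 2 of that row yields 19.

19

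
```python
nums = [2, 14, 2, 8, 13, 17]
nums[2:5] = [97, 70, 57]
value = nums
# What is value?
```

nums starts as [2, 14, 2, 8, 13, 17] (length 6). The slice nums[2:5] covers indices [2, 3, 4] with values [2, 8, 13]. Replacing that slice with [97, 70, 57] (same length) produces [2, 14, 97, 70, 57, 17].

[2, 14, 97, 70, 57, 17]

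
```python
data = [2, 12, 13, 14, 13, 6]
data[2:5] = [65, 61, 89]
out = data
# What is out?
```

data starts as [2, 12, 13, 14, 13, 6] (length 6). The slice data[2:5] covers indices [2, 3, 4] with values [13, 14, 13]. Replacing that slice with [65, 61, 89] (same length) produces [2, 12, 65, 61, 89, 6].

[2, 12, 65, 61, 89, 6]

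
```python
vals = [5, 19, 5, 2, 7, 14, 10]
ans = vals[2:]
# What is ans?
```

vals has length 7. The slice vals[2:] selects indices [2, 3, 4, 5, 6] (2->5, 3->2, 4->7, 5->14, 6->10), giving [5, 2, 7, 14, 10].

[5, 2, 7, 14, 10]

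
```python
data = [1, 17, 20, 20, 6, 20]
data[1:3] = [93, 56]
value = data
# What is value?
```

data starts as [1, 17, 20, 20, 6, 20] (length 6). The slice data[1:3] covers indices [1, 2] with values [17, 20]. Replacing that slice with [93, 56] (same length) produces [1, 93, 56, 20, 6, 20].

[1, 93, 56, 20, 6, 20]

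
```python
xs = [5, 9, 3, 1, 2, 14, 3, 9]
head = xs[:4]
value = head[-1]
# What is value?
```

xs has length 8. The slice xs[:4] selects indices [0, 1, 2, 3] (0->5, 1->9, 2->3, 3->1), giving [5, 9, 3, 1]. So head = [5, 9, 3, 1]. Then head[-1] = 1.

1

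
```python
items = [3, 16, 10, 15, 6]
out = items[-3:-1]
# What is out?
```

items has length 5. The slice items[-3:-1] selects indices [2, 3] (2->10, 3->15), giving [10, 15].

[10, 15]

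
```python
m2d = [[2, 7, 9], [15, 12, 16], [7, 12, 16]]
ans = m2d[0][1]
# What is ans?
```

m2d[0] = [2, 7, 9]. Taking column 1 of that row yields 7.

7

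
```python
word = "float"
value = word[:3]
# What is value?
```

word has length 5. The slice word[:3] selects indices [0, 1, 2] (0->'f', 1->'l', 2->'o'), giving 'flo'.

'flo'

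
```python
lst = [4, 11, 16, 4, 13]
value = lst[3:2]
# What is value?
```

lst has length 5. The slice lst[3:2] resolves to an empty index range, so the result is [].

[]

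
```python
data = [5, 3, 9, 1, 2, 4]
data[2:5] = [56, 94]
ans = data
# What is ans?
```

data starts as [5, 3, 9, 1, 2, 4] (length 6). The slice data[2:5] covers indices [2, 3, 4] with values [9, 1, 2]. Replacing that slice with [56, 94] (different length) produces [5, 3, 56, 94, 4].

[5, 3, 56, 94, 4]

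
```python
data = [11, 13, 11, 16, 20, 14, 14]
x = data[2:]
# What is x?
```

data has length 7. The slice data[2:] selects indices [2, 3, 4, 5, 6] (2->11, 3->16, 4->20, 5->14, 6->14), giving [11, 16, 20, 14, 14].

[11, 16, 20, 14, 14]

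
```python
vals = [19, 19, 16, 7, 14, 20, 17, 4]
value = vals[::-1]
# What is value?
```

vals has length 8. The slice vals[::-1] selects indices [7, 6, 5, 4, 3, 2, 1, 0] (7->4, 6->17, 5->20, 4->14, 3->7, 2->16, 1->19, 0->19), giving [4, 17, 20, 14, 7, 16, 19, 19].

[4, 17, 20, 14, 7, 16, 19, 19]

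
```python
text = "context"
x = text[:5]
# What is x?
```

text has length 7. The slice text[:5] selects indices [0, 1, 2, 3, 4] (0->'c', 1->'o', 2->'n', 3->'t', 4->'e'), giving 'conte'.

'conte'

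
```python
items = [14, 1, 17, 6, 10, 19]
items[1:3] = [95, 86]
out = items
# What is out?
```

items starts as [14, 1, 17, 6, 10, 19] (length 6). The slice items[1:3] covers indices [1, 2] with values [1, 17]. Replacing that slice with [95, 86] (same length) produces [14, 95, 86, 6, 10, 19].

[14, 95, 86, 6, 10, 19]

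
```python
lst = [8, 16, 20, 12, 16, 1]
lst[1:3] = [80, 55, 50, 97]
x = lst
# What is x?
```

lst starts as [8, 16, 20, 12, 16, 1] (length 6). The slice lst[1:3] covers indices [1, 2] with values [16, 20]. Replacing that slice with [80, 55, 50, 97] (different length) produces [8, 80, 55, 50, 97, 12, 16, 1].

[8, 80, 55, 50, 97, 12, 16, 1]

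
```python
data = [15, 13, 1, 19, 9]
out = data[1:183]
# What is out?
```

data has length 5. The slice data[1:183] selects indices [1, 2, 3, 4] (1->13, 2->1, 3->19, 4->9), giving [13, 1, 19, 9].

[13, 1, 19, 9]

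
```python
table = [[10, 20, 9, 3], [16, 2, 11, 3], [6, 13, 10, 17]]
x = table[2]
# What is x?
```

table has 3 rows. Row 2 is [6, 13, 10, 17].

[6, 13, 10, 17]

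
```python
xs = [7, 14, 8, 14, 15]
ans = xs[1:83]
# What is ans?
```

xs has length 5. The slice xs[1:83] selects indices [1, 2, 3, 4] (1->14, 2->8, 3->14, 4->15), giving [14, 8, 14, 15].

[14, 8, 14, 15]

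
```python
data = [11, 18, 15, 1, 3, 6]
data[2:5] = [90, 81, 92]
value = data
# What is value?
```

data starts as [11, 18, 15, 1, 3, 6] (length 6). The slice data[2:5] covers indices [2, 3, 4] with values [15, 1, 3]. Replacing that slice with [90, 81, 92] (same length) produces [11, 18, 90, 81, 92, 6].

[11, 18, 90, 81, 92, 6]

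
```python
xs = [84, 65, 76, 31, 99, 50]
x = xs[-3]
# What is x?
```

xs has length 6. Negative index -3 maps to positive index 6 + (-3) = 3. xs[3] = 31.

31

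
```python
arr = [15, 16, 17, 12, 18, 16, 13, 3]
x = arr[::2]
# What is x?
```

arr has length 8. The slice arr[::2] selects indices [0, 2, 4, 6] (0->15, 2->17, 4->18, 6->13), giving [15, 17, 18, 13].

[15, 17, 18, 13]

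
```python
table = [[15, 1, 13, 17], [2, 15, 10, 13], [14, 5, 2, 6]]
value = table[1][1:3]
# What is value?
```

table[1] = [2, 15, 10, 13]. table[1] has length 4. The slice table[1][1:3] selects indices [1, 2] (1->15, 2->10), giving [15, 10].

[15, 10]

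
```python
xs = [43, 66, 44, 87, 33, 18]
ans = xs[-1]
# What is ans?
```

xs has length 6. Negative index -1 maps to positive index 6 + (-1) = 5. xs[5] = 18.

18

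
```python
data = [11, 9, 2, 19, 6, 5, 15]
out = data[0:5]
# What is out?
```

data has length 7. The slice data[0:5] selects indices [0, 1, 2, 3, 4] (0->11, 1->9, 2->2, 3->19, 4->6), giving [11, 9, 2, 19, 6].

[11, 9, 2, 19, 6]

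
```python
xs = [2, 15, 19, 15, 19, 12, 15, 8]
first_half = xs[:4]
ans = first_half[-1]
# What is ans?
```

xs has length 8. The slice xs[:4] selects indices [0, 1, 2, 3] (0->2, 1->15, 2->19, 3->15), giving [2, 15, 19, 15]. So first_half = [2, 15, 19, 15]. Then first_half[-1] = 15.

15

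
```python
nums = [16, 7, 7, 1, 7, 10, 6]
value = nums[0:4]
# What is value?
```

nums has length 7. The slice nums[0:4] selects indices [0, 1, 2, 3] (0->16, 1->7, 2->7, 3->1), giving [16, 7, 7, 1].

[16, 7, 7, 1]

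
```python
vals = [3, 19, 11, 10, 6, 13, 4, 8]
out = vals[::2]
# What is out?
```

vals has length 8. The slice vals[::2] selects indices [0, 2, 4, 6] (0->3, 2->11, 4->6, 6->4), giving [3, 11, 6, 4].

[3, 11, 6, 4]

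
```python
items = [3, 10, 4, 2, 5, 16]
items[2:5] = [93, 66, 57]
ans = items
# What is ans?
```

items starts as [3, 10, 4, 2, 5, 16] (length 6). The slice items[2:5] covers indices [2, 3, 4] with values [4, 2, 5]. Replacing that slice with [93, 66, 57] (same length) produces [3, 10, 93, 66, 57, 16].

[3, 10, 93, 66, 57, 16]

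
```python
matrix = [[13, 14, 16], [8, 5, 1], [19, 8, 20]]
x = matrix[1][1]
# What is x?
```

matrix[1] = [8, 5, 1]. Taking column 1 of that row yields 5.

5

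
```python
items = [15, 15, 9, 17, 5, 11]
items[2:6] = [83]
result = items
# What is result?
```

items starts as [15, 15, 9, 17, 5, 11] (length 6). The slice items[2:6] covers indices [2, 3, 4, 5] with values [9, 17, 5, 11]. Replacing that slice with [83] (different length) produces [15, 15, 83].

[15, 15, 83]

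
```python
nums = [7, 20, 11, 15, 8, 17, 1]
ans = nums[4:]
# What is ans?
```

nums has length 7. The slice nums[4:] selects indices [4, 5, 6] (4->8, 5->17, 6->1), giving [8, 17, 1].

[8, 17, 1]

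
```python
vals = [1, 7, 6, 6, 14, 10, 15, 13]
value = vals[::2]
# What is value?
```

vals has length 8. The slice vals[::2] selects indices [0, 2, 4, 6] (0->1, 2->6, 4->14, 6->15), giving [1, 6, 14, 15].

[1, 6, 14, 15]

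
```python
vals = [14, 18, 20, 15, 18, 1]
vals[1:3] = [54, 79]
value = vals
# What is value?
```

vals starts as [14, 18, 20, 15, 18, 1] (length 6). The slice vals[1:3] covers indices [1, 2] with values [18, 20]. Replacing that slice with [54, 79] (same length) produces [14, 54, 79, 15, 18, 1].

[14, 54, 79, 15, 18, 1]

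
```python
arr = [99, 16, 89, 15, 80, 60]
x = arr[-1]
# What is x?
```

arr has length 6. Negative index -1 maps to positive index 6 + (-1) = 5. arr[5] = 60.

60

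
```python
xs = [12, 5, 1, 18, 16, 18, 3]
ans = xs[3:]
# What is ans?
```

xs has length 7. The slice xs[3:] selects indices [3, 4, 5, 6] (3->18, 4->16, 5->18, 6->3), giving [18, 16, 18, 3].

[18, 16, 18, 3]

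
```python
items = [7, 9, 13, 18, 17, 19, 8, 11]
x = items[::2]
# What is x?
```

items has length 8. The slice items[::2] selects indices [0, 2, 4, 6] (0->7, 2->13, 4->17, 6->8), giving [7, 13, 17, 8].

[7, 13, 17, 8]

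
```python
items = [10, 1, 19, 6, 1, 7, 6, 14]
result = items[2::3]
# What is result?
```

items has length 8. The slice items[2::3] selects indices [2, 5] (2->19, 5->7), giving [19, 7].

[19, 7]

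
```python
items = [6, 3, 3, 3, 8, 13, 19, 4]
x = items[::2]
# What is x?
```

items has length 8. The slice items[::2] selects indices [0, 2, 4, 6] (0->6, 2->3, 4->8, 6->19), giving [6, 3, 8, 19].

[6, 3, 8, 19]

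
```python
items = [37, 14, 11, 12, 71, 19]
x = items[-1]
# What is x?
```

items has length 6. Negative index -1 maps to positive index 6 + (-1) = 5. items[5] = 19.

19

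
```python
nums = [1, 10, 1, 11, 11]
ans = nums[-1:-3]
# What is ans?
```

nums has length 5. The slice nums[-1:-3] resolves to an empty index range, so the result is [].

[]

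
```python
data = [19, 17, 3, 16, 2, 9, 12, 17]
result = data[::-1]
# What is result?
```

data has length 8. The slice data[::-1] selects indices [7, 6, 5, 4, 3, 2, 1, 0] (7->17, 6->12, 5->9, 4->2, 3->16, 2->3, 1->17, 0->19), giving [17, 12, 9, 2, 16, 3, 17, 19].

[17, 12, 9, 2, 16, 3, 17, 19]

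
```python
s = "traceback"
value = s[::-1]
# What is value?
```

s has length 9. The slice s[::-1] selects indices [8, 7, 6, 5, 4, 3, 2, 1, 0] (8->'k', 7->'c', 6->'a', 5->'b', 4->'e', 3->'c', 2->'a', 1->'r', 0->'t'), giving 'kcabecart'.

'kcabecart'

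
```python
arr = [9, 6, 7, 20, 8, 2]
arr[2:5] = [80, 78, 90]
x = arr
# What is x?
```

arr starts as [9, 6, 7, 20, 8, 2] (length 6). The slice arr[2:5] covers indices [2, 3, 4] with values [7, 20, 8]. Replacing that slice with [80, 78, 90] (same length) produces [9, 6, 80, 78, 90, 2].

[9, 6, 80, 78, 90, 2]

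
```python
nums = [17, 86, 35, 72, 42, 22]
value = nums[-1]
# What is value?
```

nums has length 6. Negative index -1 maps to positive index 6 + (-1) = 5. nums[5] = 22.

22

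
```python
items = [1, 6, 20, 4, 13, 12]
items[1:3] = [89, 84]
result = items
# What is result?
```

items starts as [1, 6, 20, 4, 13, 12] (length 6). The slice items[1:3] covers indices [1, 2] with values [6, 20]. Replacing that slice with [89, 84] (same length) produces [1, 89, 84, 4, 13, 12].

[1, 89, 84, 4, 13, 12]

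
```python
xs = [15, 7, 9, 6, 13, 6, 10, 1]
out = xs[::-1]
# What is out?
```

xs has length 8. The slice xs[::-1] selects indices [7, 6, 5, 4, 3, 2, 1, 0] (7->1, 6->10, 5->6, 4->13, 3->6, 2->9, 1->7, 0->15), giving [1, 10, 6, 13, 6, 9, 7, 15].

[1, 10, 6, 13, 6, 9, 7, 15]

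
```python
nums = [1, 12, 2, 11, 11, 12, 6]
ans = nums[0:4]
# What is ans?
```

nums has length 7. The slice nums[0:4] selects indices [0, 1, 2, 3] (0->1, 1->12, 2->2, 3->11), giving [1, 12, 2, 11].

[1, 12, 2, 11]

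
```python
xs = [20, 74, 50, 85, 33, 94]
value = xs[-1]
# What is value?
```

xs has length 6. Negative index -1 maps to positive index 6 + (-1) = 5. xs[5] = 94.

94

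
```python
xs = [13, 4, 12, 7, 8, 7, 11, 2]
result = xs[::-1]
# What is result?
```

xs has length 8. The slice xs[::-1] selects indices [7, 6, 5, 4, 3, 2, 1, 0] (7->2, 6->11, 5->7, 4->8, 3->7, 2->12, 1->4, 0->13), giving [2, 11, 7, 8, 7, 12, 4, 13].

[2, 11, 7, 8, 7, 12, 4, 13]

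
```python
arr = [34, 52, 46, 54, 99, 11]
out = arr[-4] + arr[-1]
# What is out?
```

arr has length 6. Negative index -4 maps to positive index 6 + (-4) = 2. arr[2] = 46.
arr has length 6. Negative index -1 maps to positive index 6 + (-1) = 5. arr[5] = 11.
Sum: 46 + 11 = 57.

57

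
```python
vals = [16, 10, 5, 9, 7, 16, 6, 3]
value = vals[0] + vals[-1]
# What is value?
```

vals has length 8. vals[0] = 16.
vals has length 8. Negative index -1 maps to positive index 8 + (-1) = 7. vals[7] = 3.
Sum: 16 + 3 = 19.

19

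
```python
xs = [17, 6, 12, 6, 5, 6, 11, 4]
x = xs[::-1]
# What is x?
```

xs has length 8. The slice xs[::-1] selects indices [7, 6, 5, 4, 3, 2, 1, 0] (7->4, 6->11, 5->6, 4->5, 3->6, 2->12, 1->6, 0->17), giving [4, 11, 6, 5, 6, 12, 6, 17].

[4, 11, 6, 5, 6, 12, 6, 17]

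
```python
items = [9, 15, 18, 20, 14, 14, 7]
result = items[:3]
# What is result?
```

items has length 7. The slice items[:3] selects indices [0, 1, 2] (0->9, 1->15, 2->18), giving [9, 15, 18].

[9, 15, 18]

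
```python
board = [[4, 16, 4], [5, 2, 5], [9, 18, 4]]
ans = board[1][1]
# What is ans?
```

board[1] = [5, 2, 5]. Taking column 1 of that row yields 2.

2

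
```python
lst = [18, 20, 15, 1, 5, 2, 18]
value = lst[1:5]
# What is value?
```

lst has length 7. The slice lst[1:5] selects indices [1, 2, 3, 4] (1->20, 2->15, 3->1, 4->5), giving [20, 15, 1, 5].

[20, 15, 1, 5]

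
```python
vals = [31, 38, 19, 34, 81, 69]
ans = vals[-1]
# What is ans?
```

vals has length 6. Negative index -1 maps to positive index 6 + (-1) = 5. vals[5] = 69.

69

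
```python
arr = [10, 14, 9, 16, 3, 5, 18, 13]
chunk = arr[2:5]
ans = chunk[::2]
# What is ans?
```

arr has length 8. The slice arr[2:5] selects indices [2, 3, 4] (2->9, 3->16, 4->3), giving [9, 16, 3]. So chunk = [9, 16, 3]. chunk has length 3. The slice chunk[::2] selects indices [0, 2] (0->9, 2->3), giving [9, 3].

[9, 3]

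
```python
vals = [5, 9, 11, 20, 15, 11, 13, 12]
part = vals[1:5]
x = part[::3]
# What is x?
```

vals has length 8. The slice vals[1:5] selects indices [1, 2, 3, 4] (1->9, 2->11, 3->20, 4->15), giving [9, 11, 20, 15]. So part = [9, 11, 20, 15]. part has length 4. The slice part[::3] selects indices [0, 3] (0->9, 3->15), giving [9, 15].

[9, 15]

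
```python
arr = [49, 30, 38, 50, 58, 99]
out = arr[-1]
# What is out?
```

arr has length 6. Negative index -1 maps to positive index 6 + (-1) = 5. arr[5] = 99.

99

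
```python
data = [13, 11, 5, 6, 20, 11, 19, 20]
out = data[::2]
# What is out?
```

data has length 8. The slice data[::2] selects indices [0, 2, 4, 6] (0->13, 2->5, 4->20, 6->19), giving [13, 5, 20, 19].

[13, 5, 20, 19]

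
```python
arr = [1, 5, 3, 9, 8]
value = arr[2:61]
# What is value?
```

arr has length 5. The slice arr[2:61] selects indices [2, 3, 4] (2->3, 3->9, 4->8), giving [3, 9, 8].

[3, 9, 8]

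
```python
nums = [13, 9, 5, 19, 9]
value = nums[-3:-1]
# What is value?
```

nums has length 5. The slice nums[-3:-1] selects indices [2, 3] (2->5, 3->19), giving [5, 19].

[5, 19]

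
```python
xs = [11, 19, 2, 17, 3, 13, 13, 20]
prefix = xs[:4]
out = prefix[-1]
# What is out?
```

xs has length 8. The slice xs[:4] selects indices [0, 1, 2, 3] (0->11, 1->19, 2->2, 3->17), giving [11, 19, 2, 17]. So prefix = [11, 19, 2, 17]. Then prefix[-1] = 17.

17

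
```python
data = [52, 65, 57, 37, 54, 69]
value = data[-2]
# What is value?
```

data has length 6. Negative index -2 maps to positive index 6 + (-2) = 4. data[4] = 54.

54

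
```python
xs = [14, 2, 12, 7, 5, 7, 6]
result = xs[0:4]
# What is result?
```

xs has length 7. The slice xs[0:4] selects indices [0, 1, 2, 3] (0->14, 1->2, 2->12, 3->7), giving [14, 2, 12, 7].

[14, 2, 12, 7]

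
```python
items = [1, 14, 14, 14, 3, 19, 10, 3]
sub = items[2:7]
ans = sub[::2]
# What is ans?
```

items has length 8. The slice items[2:7] selects indices [2, 3, 4, 5, 6] (2->14, 3->14, 4->3, 5->19, 6->10), giving [14, 14, 3, 19, 10]. So sub = [14, 14, 3, 19, 10]. sub has length 5. The slice sub[::2] selects indices [0, 2, 4] (0->14, 2->3, 4->10), giving [14, 3, 10].

[14, 3, 10]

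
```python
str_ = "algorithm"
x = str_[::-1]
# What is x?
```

str_ has length 9. The slice str_[::-1] selects indices [8, 7, 6, 5, 4, 3, 2, 1, 0] (8->'m', 7->'h', 6->'t', 5->'i', 4->'r', 3->'o', 2->'g', 1->'l', 0->'a'), giving 'mhtirogla'.

'mhtirogla'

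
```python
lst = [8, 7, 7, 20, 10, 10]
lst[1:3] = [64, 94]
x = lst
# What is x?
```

lst starts as [8, 7, 7, 20, 10, 10] (length 6). The slice lst[1:3] covers indices [1, 2] with values [7, 7]. Replacing that slice with [64, 94] (same length) produces [8, 64, 94, 20, 10, 10].

[8, 64, 94, 20, 10, 10]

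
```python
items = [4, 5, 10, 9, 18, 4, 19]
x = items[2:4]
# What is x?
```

items has length 7. The slice items[2:4] selects indices [2, 3] (2->10, 3->9), giving [10, 9].

[10, 9]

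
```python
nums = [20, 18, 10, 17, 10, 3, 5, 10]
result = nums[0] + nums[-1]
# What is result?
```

nums has length 8. nums[0] = 20.
nums has length 8. Negative index -1 maps to positive index 8 + (-1) = 7. nums[7] = 10.
Sum: 20 + 10 = 30.

30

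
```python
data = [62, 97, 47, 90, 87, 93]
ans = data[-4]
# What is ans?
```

data has length 6. Negative index -4 maps to positive index 6 + (-4) = 2. data[2] = 47.

47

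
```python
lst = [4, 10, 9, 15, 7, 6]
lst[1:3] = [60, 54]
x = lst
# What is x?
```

lst starts as [4, 10, 9, 15, 7, 6] (length 6). The slice lst[1:3] covers indices [1, 2] with values [10, 9]. Replacing that slice with [60, 54] (same length) produces [4, 60, 54, 15, 7, 6].

[4, 60, 54, 15, 7, 6]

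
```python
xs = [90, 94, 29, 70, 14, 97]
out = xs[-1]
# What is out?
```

xs has length 6. Negative index -1 maps to positive index 6 + (-1) = 5. xs[5] = 97.

97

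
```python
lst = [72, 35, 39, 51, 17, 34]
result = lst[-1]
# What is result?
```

lst has length 6. Negative index -1 maps to positive index 6 + (-1) = 5. lst[5] = 34.

34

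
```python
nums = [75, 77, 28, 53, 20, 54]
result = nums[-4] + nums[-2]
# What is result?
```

nums has length 6. Negative index -4 maps to positive index 6 + (-4) = 2. nums[2] = 28.
nums has length 6. Negative index -2 maps to positive index 6 + (-2) = 4. nums[4] = 20.
Sum: 28 + 20 = 48.

48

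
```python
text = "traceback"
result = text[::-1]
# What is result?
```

text has length 9. The slice text[::-1] selects indices [8, 7, 6, 5, 4, 3, 2, 1, 0] (8->'k', 7->'c', 6->'a', 5->'b', 4->'e', 3->'c', 2->'a', 1->'r', 0->'t'), giving 'kcabecart'.

'kcabecart'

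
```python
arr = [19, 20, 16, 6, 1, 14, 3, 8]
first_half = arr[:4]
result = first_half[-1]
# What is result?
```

arr has length 8. The slice arr[:4] selects indices [0, 1, 2, 3] (0->19, 1->20, 2->16, 3->6), giving [19, 20, 16, 6]. So first_half = [19, 20, 16, 6]. Then first_half[-1] = 6.

6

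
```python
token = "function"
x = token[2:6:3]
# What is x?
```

token has length 8. The slice token[2:6:3] selects indices [2, 5] (2->'n', 5->'i'), giving 'ni'.

'ni'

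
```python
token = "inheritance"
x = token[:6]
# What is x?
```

token has length 11. The slice token[:6] selects indices [0, 1, 2, 3, 4, 5] (0->'i', 1->'n', 2->'h', 3->'e', 4->'r', 5->'i'), giving 'inheri'.

'inheri'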